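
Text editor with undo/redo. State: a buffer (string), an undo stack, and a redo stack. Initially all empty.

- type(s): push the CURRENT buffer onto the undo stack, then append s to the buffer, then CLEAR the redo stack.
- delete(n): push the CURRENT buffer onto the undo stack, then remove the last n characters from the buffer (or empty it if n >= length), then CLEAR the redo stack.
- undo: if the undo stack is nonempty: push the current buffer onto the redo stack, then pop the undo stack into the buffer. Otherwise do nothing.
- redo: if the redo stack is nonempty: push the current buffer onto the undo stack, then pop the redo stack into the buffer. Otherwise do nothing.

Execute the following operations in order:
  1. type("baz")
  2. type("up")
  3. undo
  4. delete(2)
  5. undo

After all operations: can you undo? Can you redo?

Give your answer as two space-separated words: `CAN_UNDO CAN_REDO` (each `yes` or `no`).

Answer: yes yes

Derivation:
After op 1 (type): buf='baz' undo_depth=1 redo_depth=0
After op 2 (type): buf='bazup' undo_depth=2 redo_depth=0
After op 3 (undo): buf='baz' undo_depth=1 redo_depth=1
After op 4 (delete): buf='b' undo_depth=2 redo_depth=0
After op 5 (undo): buf='baz' undo_depth=1 redo_depth=1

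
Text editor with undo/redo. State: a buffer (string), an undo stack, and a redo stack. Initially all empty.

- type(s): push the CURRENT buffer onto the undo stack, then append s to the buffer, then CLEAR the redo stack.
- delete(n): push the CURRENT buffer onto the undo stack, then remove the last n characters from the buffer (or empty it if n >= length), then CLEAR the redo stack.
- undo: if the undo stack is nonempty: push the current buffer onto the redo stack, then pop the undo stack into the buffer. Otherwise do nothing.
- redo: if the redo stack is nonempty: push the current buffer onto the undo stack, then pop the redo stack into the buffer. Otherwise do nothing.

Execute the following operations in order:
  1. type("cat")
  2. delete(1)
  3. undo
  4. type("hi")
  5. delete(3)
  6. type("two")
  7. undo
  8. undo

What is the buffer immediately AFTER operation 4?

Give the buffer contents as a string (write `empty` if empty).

After op 1 (type): buf='cat' undo_depth=1 redo_depth=0
After op 2 (delete): buf='ca' undo_depth=2 redo_depth=0
After op 3 (undo): buf='cat' undo_depth=1 redo_depth=1
After op 4 (type): buf='cathi' undo_depth=2 redo_depth=0

Answer: cathi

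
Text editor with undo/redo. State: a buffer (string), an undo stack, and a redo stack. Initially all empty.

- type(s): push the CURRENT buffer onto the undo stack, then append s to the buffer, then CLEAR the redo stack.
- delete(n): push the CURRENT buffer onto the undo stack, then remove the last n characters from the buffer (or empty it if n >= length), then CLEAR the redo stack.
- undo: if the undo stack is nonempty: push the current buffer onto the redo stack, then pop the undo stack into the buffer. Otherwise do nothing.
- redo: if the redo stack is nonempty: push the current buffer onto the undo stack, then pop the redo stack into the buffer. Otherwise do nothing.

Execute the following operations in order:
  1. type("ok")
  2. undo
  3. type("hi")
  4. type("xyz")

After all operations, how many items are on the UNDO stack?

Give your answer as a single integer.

After op 1 (type): buf='ok' undo_depth=1 redo_depth=0
After op 2 (undo): buf='(empty)' undo_depth=0 redo_depth=1
After op 3 (type): buf='hi' undo_depth=1 redo_depth=0
After op 4 (type): buf='hixyz' undo_depth=2 redo_depth=0

Answer: 2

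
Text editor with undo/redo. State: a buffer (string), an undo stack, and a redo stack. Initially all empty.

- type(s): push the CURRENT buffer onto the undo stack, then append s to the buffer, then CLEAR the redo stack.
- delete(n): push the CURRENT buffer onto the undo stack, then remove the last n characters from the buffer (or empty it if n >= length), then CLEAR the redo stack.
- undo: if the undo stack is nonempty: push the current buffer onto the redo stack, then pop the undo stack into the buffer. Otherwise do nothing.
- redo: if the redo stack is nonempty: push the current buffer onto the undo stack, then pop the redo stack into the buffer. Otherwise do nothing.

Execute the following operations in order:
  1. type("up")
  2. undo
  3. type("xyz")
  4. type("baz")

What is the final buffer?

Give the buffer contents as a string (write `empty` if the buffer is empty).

Answer: xyzbaz

Derivation:
After op 1 (type): buf='up' undo_depth=1 redo_depth=0
After op 2 (undo): buf='(empty)' undo_depth=0 redo_depth=1
After op 3 (type): buf='xyz' undo_depth=1 redo_depth=0
After op 4 (type): buf='xyzbaz' undo_depth=2 redo_depth=0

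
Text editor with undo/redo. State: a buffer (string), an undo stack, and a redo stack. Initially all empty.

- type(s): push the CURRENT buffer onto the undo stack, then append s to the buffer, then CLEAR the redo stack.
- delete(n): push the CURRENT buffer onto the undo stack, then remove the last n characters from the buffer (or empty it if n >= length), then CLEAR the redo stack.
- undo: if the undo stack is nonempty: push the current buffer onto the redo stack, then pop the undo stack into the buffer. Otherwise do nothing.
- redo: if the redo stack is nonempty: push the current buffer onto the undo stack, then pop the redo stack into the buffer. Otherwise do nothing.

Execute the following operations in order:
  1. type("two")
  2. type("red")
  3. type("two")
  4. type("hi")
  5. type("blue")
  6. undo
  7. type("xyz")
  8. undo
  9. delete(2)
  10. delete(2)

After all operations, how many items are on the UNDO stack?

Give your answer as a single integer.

After op 1 (type): buf='two' undo_depth=1 redo_depth=0
After op 2 (type): buf='twored' undo_depth=2 redo_depth=0
After op 3 (type): buf='tworedtwo' undo_depth=3 redo_depth=0
After op 4 (type): buf='tworedtwohi' undo_depth=4 redo_depth=0
After op 5 (type): buf='tworedtwohiblue' undo_depth=5 redo_depth=0
After op 6 (undo): buf='tworedtwohi' undo_depth=4 redo_depth=1
After op 7 (type): buf='tworedtwohixyz' undo_depth=5 redo_depth=0
After op 8 (undo): buf='tworedtwohi' undo_depth=4 redo_depth=1
After op 9 (delete): buf='tworedtwo' undo_depth=5 redo_depth=0
After op 10 (delete): buf='tworedt' undo_depth=6 redo_depth=0

Answer: 6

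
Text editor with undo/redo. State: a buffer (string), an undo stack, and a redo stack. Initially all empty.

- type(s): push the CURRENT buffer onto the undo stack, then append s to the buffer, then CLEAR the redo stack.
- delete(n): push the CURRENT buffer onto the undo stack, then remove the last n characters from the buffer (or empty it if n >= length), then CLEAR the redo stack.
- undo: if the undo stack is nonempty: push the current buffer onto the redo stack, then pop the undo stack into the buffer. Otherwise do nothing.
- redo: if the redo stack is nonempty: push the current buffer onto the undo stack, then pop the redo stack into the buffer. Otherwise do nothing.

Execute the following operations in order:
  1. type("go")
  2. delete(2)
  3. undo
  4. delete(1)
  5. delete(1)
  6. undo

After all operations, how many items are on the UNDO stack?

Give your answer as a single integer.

Answer: 2

Derivation:
After op 1 (type): buf='go' undo_depth=1 redo_depth=0
After op 2 (delete): buf='(empty)' undo_depth=2 redo_depth=0
After op 3 (undo): buf='go' undo_depth=1 redo_depth=1
After op 4 (delete): buf='g' undo_depth=2 redo_depth=0
After op 5 (delete): buf='(empty)' undo_depth=3 redo_depth=0
After op 6 (undo): buf='g' undo_depth=2 redo_depth=1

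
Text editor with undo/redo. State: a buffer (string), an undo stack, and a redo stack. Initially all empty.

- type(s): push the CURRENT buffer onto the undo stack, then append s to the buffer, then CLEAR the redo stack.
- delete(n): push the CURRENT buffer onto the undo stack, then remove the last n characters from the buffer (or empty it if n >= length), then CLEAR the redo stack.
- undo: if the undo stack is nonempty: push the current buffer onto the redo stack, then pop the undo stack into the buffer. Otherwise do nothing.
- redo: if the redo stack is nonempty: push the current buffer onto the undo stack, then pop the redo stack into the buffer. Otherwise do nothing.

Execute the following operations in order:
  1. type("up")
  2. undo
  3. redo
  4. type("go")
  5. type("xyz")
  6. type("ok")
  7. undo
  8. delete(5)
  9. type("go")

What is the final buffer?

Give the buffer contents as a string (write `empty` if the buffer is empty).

Answer: upgo

Derivation:
After op 1 (type): buf='up' undo_depth=1 redo_depth=0
After op 2 (undo): buf='(empty)' undo_depth=0 redo_depth=1
After op 3 (redo): buf='up' undo_depth=1 redo_depth=0
After op 4 (type): buf='upgo' undo_depth=2 redo_depth=0
After op 5 (type): buf='upgoxyz' undo_depth=3 redo_depth=0
After op 6 (type): buf='upgoxyzok' undo_depth=4 redo_depth=0
After op 7 (undo): buf='upgoxyz' undo_depth=3 redo_depth=1
After op 8 (delete): buf='up' undo_depth=4 redo_depth=0
After op 9 (type): buf='upgo' undo_depth=5 redo_depth=0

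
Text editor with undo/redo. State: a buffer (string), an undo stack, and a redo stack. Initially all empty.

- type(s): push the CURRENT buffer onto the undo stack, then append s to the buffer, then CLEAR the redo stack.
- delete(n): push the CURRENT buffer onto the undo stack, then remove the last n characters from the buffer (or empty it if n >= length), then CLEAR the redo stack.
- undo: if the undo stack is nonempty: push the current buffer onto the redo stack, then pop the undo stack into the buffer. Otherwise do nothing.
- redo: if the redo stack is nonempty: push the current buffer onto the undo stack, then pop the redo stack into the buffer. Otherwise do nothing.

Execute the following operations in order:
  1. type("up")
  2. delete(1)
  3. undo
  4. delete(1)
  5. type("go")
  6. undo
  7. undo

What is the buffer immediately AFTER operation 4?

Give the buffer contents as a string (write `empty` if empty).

After op 1 (type): buf='up' undo_depth=1 redo_depth=0
After op 2 (delete): buf='u' undo_depth=2 redo_depth=0
After op 3 (undo): buf='up' undo_depth=1 redo_depth=1
After op 4 (delete): buf='u' undo_depth=2 redo_depth=0

Answer: u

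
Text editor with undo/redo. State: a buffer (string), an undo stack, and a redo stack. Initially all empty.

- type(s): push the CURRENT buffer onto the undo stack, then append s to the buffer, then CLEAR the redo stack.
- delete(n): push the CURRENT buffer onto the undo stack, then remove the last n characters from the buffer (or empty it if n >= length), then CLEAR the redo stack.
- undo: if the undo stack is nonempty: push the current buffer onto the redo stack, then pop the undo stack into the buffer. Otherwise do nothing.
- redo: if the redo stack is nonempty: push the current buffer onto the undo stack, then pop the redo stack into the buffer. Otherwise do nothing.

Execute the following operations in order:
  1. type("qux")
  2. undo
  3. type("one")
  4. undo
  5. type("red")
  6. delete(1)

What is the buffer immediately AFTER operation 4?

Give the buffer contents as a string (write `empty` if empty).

After op 1 (type): buf='qux' undo_depth=1 redo_depth=0
After op 2 (undo): buf='(empty)' undo_depth=0 redo_depth=1
After op 3 (type): buf='one' undo_depth=1 redo_depth=0
After op 4 (undo): buf='(empty)' undo_depth=0 redo_depth=1

Answer: empty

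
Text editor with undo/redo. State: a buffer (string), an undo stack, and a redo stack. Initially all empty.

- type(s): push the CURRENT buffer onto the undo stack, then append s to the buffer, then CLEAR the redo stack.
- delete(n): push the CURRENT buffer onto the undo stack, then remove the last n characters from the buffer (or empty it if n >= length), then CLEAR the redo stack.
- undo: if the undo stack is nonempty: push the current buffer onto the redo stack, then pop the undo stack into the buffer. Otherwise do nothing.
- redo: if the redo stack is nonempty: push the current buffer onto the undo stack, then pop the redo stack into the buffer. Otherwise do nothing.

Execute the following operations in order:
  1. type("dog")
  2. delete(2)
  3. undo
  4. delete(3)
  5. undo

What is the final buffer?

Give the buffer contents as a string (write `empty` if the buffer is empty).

Answer: dog

Derivation:
After op 1 (type): buf='dog' undo_depth=1 redo_depth=0
After op 2 (delete): buf='d' undo_depth=2 redo_depth=0
After op 3 (undo): buf='dog' undo_depth=1 redo_depth=1
After op 4 (delete): buf='(empty)' undo_depth=2 redo_depth=0
After op 5 (undo): buf='dog' undo_depth=1 redo_depth=1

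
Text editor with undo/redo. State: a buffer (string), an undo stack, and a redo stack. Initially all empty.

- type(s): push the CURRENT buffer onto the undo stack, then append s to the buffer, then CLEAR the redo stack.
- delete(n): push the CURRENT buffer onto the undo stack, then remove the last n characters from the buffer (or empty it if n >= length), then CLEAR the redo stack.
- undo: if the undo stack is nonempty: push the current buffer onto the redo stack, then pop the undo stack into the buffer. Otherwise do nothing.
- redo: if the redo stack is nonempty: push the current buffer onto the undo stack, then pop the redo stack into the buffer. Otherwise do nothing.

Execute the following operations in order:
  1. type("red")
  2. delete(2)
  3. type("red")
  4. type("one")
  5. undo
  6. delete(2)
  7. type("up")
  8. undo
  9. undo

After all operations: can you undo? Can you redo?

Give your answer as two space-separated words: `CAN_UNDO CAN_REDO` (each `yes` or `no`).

After op 1 (type): buf='red' undo_depth=1 redo_depth=0
After op 2 (delete): buf='r' undo_depth=2 redo_depth=0
After op 3 (type): buf='rred' undo_depth=3 redo_depth=0
After op 4 (type): buf='rredone' undo_depth=4 redo_depth=0
After op 5 (undo): buf='rred' undo_depth=3 redo_depth=1
After op 6 (delete): buf='rr' undo_depth=4 redo_depth=0
After op 7 (type): buf='rrup' undo_depth=5 redo_depth=0
After op 8 (undo): buf='rr' undo_depth=4 redo_depth=1
After op 9 (undo): buf='rred' undo_depth=3 redo_depth=2

Answer: yes yes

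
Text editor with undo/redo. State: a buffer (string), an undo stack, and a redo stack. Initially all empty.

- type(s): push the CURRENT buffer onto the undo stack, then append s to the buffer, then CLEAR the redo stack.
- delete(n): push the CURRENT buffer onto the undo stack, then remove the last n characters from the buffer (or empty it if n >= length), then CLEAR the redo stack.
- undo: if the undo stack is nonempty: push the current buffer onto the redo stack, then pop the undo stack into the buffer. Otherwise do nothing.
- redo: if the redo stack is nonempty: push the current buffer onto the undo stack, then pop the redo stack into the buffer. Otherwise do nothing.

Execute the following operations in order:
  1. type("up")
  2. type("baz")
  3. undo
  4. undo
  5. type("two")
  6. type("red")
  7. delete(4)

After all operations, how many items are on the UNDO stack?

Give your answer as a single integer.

Answer: 3

Derivation:
After op 1 (type): buf='up' undo_depth=1 redo_depth=0
After op 2 (type): buf='upbaz' undo_depth=2 redo_depth=0
After op 3 (undo): buf='up' undo_depth=1 redo_depth=1
After op 4 (undo): buf='(empty)' undo_depth=0 redo_depth=2
After op 5 (type): buf='two' undo_depth=1 redo_depth=0
After op 6 (type): buf='twored' undo_depth=2 redo_depth=0
After op 7 (delete): buf='tw' undo_depth=3 redo_depth=0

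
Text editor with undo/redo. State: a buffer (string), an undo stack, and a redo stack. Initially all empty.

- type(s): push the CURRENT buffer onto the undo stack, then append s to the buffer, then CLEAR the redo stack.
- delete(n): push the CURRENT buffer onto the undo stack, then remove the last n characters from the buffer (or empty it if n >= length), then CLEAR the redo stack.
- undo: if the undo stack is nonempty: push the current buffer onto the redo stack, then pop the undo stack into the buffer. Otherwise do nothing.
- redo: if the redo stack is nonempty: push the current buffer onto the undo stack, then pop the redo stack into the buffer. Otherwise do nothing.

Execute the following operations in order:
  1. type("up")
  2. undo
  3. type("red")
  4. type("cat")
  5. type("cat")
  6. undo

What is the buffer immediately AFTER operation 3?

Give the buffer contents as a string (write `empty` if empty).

After op 1 (type): buf='up' undo_depth=1 redo_depth=0
After op 2 (undo): buf='(empty)' undo_depth=0 redo_depth=1
After op 3 (type): buf='red' undo_depth=1 redo_depth=0

Answer: red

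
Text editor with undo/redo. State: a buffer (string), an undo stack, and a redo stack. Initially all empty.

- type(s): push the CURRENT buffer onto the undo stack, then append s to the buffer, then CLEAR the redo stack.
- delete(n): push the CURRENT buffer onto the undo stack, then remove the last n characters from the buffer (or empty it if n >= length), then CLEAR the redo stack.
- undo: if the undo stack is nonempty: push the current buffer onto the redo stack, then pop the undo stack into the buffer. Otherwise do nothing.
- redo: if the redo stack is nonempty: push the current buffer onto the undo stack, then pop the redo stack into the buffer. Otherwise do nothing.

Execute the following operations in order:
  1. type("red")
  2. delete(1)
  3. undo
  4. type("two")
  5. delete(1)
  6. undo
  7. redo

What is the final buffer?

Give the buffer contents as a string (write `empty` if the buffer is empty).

After op 1 (type): buf='red' undo_depth=1 redo_depth=0
After op 2 (delete): buf='re' undo_depth=2 redo_depth=0
After op 3 (undo): buf='red' undo_depth=1 redo_depth=1
After op 4 (type): buf='redtwo' undo_depth=2 redo_depth=0
After op 5 (delete): buf='redtw' undo_depth=3 redo_depth=0
After op 6 (undo): buf='redtwo' undo_depth=2 redo_depth=1
After op 7 (redo): buf='redtw' undo_depth=3 redo_depth=0

Answer: redtw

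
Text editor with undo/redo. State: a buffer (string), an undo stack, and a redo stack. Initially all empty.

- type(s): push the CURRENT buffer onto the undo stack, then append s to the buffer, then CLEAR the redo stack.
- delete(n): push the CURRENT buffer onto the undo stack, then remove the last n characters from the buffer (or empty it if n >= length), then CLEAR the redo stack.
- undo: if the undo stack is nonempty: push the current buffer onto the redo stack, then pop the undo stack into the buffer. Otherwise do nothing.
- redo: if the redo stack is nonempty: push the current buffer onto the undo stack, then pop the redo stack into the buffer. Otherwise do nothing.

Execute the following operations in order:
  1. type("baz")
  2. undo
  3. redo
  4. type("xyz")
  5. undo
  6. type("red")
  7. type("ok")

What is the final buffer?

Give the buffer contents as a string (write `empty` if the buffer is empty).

Answer: bazredok

Derivation:
After op 1 (type): buf='baz' undo_depth=1 redo_depth=0
After op 2 (undo): buf='(empty)' undo_depth=0 redo_depth=1
After op 3 (redo): buf='baz' undo_depth=1 redo_depth=0
After op 4 (type): buf='bazxyz' undo_depth=2 redo_depth=0
After op 5 (undo): buf='baz' undo_depth=1 redo_depth=1
After op 6 (type): buf='bazred' undo_depth=2 redo_depth=0
After op 7 (type): buf='bazredok' undo_depth=3 redo_depth=0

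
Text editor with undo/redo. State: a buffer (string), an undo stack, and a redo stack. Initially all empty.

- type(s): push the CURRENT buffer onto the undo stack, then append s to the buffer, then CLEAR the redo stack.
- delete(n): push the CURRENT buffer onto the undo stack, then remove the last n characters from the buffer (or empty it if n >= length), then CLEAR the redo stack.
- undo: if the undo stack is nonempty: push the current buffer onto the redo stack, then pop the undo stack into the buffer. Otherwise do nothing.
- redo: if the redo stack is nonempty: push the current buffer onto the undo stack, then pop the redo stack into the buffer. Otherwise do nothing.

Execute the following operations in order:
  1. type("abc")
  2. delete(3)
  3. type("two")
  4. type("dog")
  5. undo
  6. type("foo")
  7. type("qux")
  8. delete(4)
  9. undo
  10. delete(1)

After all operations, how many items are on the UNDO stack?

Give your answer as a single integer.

After op 1 (type): buf='abc' undo_depth=1 redo_depth=0
After op 2 (delete): buf='(empty)' undo_depth=2 redo_depth=0
After op 3 (type): buf='two' undo_depth=3 redo_depth=0
After op 4 (type): buf='twodog' undo_depth=4 redo_depth=0
After op 5 (undo): buf='two' undo_depth=3 redo_depth=1
After op 6 (type): buf='twofoo' undo_depth=4 redo_depth=0
After op 7 (type): buf='twofooqux' undo_depth=5 redo_depth=0
After op 8 (delete): buf='twofo' undo_depth=6 redo_depth=0
After op 9 (undo): buf='twofooqux' undo_depth=5 redo_depth=1
After op 10 (delete): buf='twofooqu' undo_depth=6 redo_depth=0

Answer: 6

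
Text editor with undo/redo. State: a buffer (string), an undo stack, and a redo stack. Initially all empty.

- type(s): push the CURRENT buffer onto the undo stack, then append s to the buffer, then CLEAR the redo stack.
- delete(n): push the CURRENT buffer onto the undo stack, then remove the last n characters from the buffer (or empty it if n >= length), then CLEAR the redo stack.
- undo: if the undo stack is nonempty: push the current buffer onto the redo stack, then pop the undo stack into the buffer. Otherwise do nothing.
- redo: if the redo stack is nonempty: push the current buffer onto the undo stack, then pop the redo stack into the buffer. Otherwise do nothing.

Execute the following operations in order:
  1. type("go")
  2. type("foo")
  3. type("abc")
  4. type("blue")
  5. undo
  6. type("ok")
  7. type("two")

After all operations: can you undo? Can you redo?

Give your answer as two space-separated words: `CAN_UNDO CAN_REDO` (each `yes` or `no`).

After op 1 (type): buf='go' undo_depth=1 redo_depth=0
After op 2 (type): buf='gofoo' undo_depth=2 redo_depth=0
After op 3 (type): buf='gofooabc' undo_depth=3 redo_depth=0
After op 4 (type): buf='gofooabcblue' undo_depth=4 redo_depth=0
After op 5 (undo): buf='gofooabc' undo_depth=3 redo_depth=1
After op 6 (type): buf='gofooabcok' undo_depth=4 redo_depth=0
After op 7 (type): buf='gofooabcoktwo' undo_depth=5 redo_depth=0

Answer: yes no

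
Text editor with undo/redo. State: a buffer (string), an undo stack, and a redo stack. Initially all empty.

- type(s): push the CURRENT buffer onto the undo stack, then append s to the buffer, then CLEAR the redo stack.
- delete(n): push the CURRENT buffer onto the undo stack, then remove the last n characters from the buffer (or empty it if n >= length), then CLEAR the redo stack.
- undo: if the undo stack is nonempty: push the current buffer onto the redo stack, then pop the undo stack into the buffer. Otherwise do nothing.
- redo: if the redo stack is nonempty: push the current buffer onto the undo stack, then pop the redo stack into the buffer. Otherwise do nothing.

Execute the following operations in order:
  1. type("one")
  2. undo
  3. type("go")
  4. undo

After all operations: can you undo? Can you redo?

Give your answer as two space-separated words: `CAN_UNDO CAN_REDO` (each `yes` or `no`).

Answer: no yes

Derivation:
After op 1 (type): buf='one' undo_depth=1 redo_depth=0
After op 2 (undo): buf='(empty)' undo_depth=0 redo_depth=1
After op 3 (type): buf='go' undo_depth=1 redo_depth=0
After op 4 (undo): buf='(empty)' undo_depth=0 redo_depth=1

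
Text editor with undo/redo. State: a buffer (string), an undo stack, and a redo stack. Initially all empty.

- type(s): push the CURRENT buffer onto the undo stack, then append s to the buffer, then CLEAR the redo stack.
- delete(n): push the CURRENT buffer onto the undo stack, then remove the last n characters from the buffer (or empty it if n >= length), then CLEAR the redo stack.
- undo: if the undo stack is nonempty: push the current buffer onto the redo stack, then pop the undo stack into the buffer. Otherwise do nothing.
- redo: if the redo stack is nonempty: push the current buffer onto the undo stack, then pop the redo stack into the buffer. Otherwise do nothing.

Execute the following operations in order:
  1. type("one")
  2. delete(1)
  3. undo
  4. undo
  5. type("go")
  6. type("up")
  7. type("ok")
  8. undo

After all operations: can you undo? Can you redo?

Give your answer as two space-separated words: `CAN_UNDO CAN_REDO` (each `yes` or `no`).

Answer: yes yes

Derivation:
After op 1 (type): buf='one' undo_depth=1 redo_depth=0
After op 2 (delete): buf='on' undo_depth=2 redo_depth=0
After op 3 (undo): buf='one' undo_depth=1 redo_depth=1
After op 4 (undo): buf='(empty)' undo_depth=0 redo_depth=2
After op 5 (type): buf='go' undo_depth=1 redo_depth=0
After op 6 (type): buf='goup' undo_depth=2 redo_depth=0
After op 7 (type): buf='goupok' undo_depth=3 redo_depth=0
After op 8 (undo): buf='goup' undo_depth=2 redo_depth=1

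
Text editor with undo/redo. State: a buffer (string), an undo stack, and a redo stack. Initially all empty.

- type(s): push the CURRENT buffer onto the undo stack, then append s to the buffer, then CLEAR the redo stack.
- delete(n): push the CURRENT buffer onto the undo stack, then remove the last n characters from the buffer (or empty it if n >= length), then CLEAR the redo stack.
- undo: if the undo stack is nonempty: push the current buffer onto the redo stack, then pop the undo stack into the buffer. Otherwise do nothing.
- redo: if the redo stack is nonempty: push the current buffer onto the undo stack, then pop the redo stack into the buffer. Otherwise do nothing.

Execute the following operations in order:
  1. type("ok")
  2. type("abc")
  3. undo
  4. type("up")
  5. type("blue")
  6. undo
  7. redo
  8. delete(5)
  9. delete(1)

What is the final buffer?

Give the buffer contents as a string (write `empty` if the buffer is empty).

After op 1 (type): buf='ok' undo_depth=1 redo_depth=0
After op 2 (type): buf='okabc' undo_depth=2 redo_depth=0
After op 3 (undo): buf='ok' undo_depth=1 redo_depth=1
After op 4 (type): buf='okup' undo_depth=2 redo_depth=0
After op 5 (type): buf='okupblue' undo_depth=3 redo_depth=0
After op 6 (undo): buf='okup' undo_depth=2 redo_depth=1
After op 7 (redo): buf='okupblue' undo_depth=3 redo_depth=0
After op 8 (delete): buf='oku' undo_depth=4 redo_depth=0
After op 9 (delete): buf='ok' undo_depth=5 redo_depth=0

Answer: ok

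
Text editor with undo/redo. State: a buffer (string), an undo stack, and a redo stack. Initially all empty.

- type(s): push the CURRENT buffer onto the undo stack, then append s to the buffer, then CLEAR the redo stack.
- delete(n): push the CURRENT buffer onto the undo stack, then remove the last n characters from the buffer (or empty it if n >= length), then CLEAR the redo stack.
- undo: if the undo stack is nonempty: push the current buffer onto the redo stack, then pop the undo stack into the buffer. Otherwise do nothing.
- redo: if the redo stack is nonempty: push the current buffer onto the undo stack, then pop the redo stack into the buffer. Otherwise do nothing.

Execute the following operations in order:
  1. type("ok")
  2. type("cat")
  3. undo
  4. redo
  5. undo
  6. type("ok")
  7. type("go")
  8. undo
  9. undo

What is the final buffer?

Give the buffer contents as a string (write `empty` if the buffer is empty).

Answer: ok

Derivation:
After op 1 (type): buf='ok' undo_depth=1 redo_depth=0
After op 2 (type): buf='okcat' undo_depth=2 redo_depth=0
After op 3 (undo): buf='ok' undo_depth=1 redo_depth=1
After op 4 (redo): buf='okcat' undo_depth=2 redo_depth=0
After op 5 (undo): buf='ok' undo_depth=1 redo_depth=1
After op 6 (type): buf='okok' undo_depth=2 redo_depth=0
After op 7 (type): buf='okokgo' undo_depth=3 redo_depth=0
After op 8 (undo): buf='okok' undo_depth=2 redo_depth=1
After op 9 (undo): buf='ok' undo_depth=1 redo_depth=2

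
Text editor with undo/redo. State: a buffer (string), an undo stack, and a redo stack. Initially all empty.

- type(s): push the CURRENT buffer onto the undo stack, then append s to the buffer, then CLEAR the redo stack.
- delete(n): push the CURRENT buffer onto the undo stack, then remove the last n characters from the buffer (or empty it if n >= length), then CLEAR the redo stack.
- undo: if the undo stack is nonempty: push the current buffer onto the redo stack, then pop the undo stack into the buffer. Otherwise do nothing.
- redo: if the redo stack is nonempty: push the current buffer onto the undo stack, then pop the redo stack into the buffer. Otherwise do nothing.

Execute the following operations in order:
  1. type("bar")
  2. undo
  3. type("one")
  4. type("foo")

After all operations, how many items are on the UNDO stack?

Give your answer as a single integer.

Answer: 2

Derivation:
After op 1 (type): buf='bar' undo_depth=1 redo_depth=0
After op 2 (undo): buf='(empty)' undo_depth=0 redo_depth=1
After op 3 (type): buf='one' undo_depth=1 redo_depth=0
After op 4 (type): buf='onefoo' undo_depth=2 redo_depth=0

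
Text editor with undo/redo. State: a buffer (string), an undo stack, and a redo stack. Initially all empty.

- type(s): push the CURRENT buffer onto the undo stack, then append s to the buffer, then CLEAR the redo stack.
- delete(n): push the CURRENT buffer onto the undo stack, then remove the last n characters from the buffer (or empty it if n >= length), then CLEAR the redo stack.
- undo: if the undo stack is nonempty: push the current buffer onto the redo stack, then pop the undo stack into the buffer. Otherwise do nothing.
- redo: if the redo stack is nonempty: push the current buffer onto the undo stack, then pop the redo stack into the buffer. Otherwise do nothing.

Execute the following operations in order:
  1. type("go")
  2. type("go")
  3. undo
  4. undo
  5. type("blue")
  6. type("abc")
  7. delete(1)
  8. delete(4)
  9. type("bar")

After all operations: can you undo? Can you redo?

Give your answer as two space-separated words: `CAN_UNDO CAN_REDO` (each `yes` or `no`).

Answer: yes no

Derivation:
After op 1 (type): buf='go' undo_depth=1 redo_depth=0
After op 2 (type): buf='gogo' undo_depth=2 redo_depth=0
After op 3 (undo): buf='go' undo_depth=1 redo_depth=1
After op 4 (undo): buf='(empty)' undo_depth=0 redo_depth=2
After op 5 (type): buf='blue' undo_depth=1 redo_depth=0
After op 6 (type): buf='blueabc' undo_depth=2 redo_depth=0
After op 7 (delete): buf='blueab' undo_depth=3 redo_depth=0
After op 8 (delete): buf='bl' undo_depth=4 redo_depth=0
After op 9 (type): buf='blbar' undo_depth=5 redo_depth=0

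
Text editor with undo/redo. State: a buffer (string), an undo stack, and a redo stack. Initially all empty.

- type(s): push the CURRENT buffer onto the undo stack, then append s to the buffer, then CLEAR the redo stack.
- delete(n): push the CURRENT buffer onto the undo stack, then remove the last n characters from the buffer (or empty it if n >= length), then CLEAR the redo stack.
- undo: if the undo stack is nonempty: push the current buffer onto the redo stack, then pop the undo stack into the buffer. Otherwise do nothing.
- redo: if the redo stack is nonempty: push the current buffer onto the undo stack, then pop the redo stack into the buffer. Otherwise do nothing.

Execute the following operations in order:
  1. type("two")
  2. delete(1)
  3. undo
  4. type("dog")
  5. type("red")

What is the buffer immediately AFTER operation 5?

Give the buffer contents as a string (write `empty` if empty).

Answer: twodogred

Derivation:
After op 1 (type): buf='two' undo_depth=1 redo_depth=0
After op 2 (delete): buf='tw' undo_depth=2 redo_depth=0
After op 3 (undo): buf='two' undo_depth=1 redo_depth=1
After op 4 (type): buf='twodog' undo_depth=2 redo_depth=0
After op 5 (type): buf='twodogred' undo_depth=3 redo_depth=0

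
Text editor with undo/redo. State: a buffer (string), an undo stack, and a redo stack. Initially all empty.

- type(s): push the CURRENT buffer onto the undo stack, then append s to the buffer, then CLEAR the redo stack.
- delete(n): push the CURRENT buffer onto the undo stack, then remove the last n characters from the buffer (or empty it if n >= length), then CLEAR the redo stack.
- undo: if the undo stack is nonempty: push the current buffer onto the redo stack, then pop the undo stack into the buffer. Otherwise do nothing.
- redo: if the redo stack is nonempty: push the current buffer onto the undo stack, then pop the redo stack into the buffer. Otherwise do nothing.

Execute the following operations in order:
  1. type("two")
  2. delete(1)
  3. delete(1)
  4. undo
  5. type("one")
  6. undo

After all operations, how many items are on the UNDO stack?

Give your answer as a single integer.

After op 1 (type): buf='two' undo_depth=1 redo_depth=0
After op 2 (delete): buf='tw' undo_depth=2 redo_depth=0
After op 3 (delete): buf='t' undo_depth=3 redo_depth=0
After op 4 (undo): buf='tw' undo_depth=2 redo_depth=1
After op 5 (type): buf='twone' undo_depth=3 redo_depth=0
After op 6 (undo): buf='tw' undo_depth=2 redo_depth=1

Answer: 2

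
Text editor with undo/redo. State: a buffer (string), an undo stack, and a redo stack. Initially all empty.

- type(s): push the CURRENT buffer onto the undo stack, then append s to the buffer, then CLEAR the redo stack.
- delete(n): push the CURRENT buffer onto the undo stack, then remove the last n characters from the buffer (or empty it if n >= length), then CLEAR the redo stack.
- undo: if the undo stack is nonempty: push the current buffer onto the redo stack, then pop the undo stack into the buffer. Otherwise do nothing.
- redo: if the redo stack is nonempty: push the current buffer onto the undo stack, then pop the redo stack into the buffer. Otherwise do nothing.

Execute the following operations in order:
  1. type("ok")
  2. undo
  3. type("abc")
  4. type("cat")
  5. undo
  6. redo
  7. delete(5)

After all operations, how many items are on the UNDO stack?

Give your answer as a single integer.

Answer: 3

Derivation:
After op 1 (type): buf='ok' undo_depth=1 redo_depth=0
After op 2 (undo): buf='(empty)' undo_depth=0 redo_depth=1
After op 3 (type): buf='abc' undo_depth=1 redo_depth=0
After op 4 (type): buf='abccat' undo_depth=2 redo_depth=0
After op 5 (undo): buf='abc' undo_depth=1 redo_depth=1
After op 6 (redo): buf='abccat' undo_depth=2 redo_depth=0
After op 7 (delete): buf='a' undo_depth=3 redo_depth=0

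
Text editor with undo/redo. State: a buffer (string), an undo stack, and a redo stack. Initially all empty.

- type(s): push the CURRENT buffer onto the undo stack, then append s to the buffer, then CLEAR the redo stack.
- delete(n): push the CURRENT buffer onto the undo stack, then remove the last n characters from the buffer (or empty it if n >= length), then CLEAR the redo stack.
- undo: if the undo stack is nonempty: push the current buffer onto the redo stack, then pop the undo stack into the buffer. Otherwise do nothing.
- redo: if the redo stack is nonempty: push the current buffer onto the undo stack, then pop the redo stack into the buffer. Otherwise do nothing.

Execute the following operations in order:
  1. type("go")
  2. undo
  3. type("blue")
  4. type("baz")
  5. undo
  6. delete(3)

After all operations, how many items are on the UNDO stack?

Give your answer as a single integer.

After op 1 (type): buf='go' undo_depth=1 redo_depth=0
After op 2 (undo): buf='(empty)' undo_depth=0 redo_depth=1
After op 3 (type): buf='blue' undo_depth=1 redo_depth=0
After op 4 (type): buf='bluebaz' undo_depth=2 redo_depth=0
After op 5 (undo): buf='blue' undo_depth=1 redo_depth=1
After op 6 (delete): buf='b' undo_depth=2 redo_depth=0

Answer: 2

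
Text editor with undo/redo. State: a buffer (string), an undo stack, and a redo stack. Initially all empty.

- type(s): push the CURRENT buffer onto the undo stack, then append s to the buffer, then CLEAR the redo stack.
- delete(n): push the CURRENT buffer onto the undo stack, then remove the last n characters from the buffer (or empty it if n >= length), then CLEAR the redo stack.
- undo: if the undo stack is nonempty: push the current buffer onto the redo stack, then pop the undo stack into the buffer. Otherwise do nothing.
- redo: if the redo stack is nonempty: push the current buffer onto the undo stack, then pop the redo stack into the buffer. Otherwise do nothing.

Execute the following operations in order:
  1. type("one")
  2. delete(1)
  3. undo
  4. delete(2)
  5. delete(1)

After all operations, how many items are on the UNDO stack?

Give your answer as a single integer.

Answer: 3

Derivation:
After op 1 (type): buf='one' undo_depth=1 redo_depth=0
After op 2 (delete): buf='on' undo_depth=2 redo_depth=0
After op 3 (undo): buf='one' undo_depth=1 redo_depth=1
After op 4 (delete): buf='o' undo_depth=2 redo_depth=0
After op 5 (delete): buf='(empty)' undo_depth=3 redo_depth=0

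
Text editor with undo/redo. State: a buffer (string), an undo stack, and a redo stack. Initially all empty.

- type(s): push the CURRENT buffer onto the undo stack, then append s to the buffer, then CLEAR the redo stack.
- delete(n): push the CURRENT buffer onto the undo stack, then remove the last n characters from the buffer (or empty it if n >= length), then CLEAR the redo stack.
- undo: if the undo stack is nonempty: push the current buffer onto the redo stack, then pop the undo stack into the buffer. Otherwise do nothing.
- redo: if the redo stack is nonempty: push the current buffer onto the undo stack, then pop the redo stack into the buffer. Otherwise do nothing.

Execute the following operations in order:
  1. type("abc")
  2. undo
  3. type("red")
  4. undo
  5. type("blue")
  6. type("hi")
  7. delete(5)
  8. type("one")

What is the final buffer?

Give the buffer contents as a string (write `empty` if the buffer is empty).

Answer: bone

Derivation:
After op 1 (type): buf='abc' undo_depth=1 redo_depth=0
After op 2 (undo): buf='(empty)' undo_depth=0 redo_depth=1
After op 3 (type): buf='red' undo_depth=1 redo_depth=0
After op 4 (undo): buf='(empty)' undo_depth=0 redo_depth=1
After op 5 (type): buf='blue' undo_depth=1 redo_depth=0
After op 6 (type): buf='bluehi' undo_depth=2 redo_depth=0
After op 7 (delete): buf='b' undo_depth=3 redo_depth=0
After op 8 (type): buf='bone' undo_depth=4 redo_depth=0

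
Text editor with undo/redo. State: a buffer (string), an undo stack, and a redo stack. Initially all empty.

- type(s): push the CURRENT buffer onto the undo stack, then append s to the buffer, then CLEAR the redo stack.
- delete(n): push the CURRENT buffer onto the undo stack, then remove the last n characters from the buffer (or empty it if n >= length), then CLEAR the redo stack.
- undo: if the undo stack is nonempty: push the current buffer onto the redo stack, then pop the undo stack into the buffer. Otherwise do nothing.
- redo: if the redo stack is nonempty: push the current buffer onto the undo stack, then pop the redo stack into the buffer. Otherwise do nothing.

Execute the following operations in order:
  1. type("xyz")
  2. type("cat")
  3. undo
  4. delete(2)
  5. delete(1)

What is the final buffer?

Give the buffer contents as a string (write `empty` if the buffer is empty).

After op 1 (type): buf='xyz' undo_depth=1 redo_depth=0
After op 2 (type): buf='xyzcat' undo_depth=2 redo_depth=0
After op 3 (undo): buf='xyz' undo_depth=1 redo_depth=1
After op 4 (delete): buf='x' undo_depth=2 redo_depth=0
After op 5 (delete): buf='(empty)' undo_depth=3 redo_depth=0

Answer: empty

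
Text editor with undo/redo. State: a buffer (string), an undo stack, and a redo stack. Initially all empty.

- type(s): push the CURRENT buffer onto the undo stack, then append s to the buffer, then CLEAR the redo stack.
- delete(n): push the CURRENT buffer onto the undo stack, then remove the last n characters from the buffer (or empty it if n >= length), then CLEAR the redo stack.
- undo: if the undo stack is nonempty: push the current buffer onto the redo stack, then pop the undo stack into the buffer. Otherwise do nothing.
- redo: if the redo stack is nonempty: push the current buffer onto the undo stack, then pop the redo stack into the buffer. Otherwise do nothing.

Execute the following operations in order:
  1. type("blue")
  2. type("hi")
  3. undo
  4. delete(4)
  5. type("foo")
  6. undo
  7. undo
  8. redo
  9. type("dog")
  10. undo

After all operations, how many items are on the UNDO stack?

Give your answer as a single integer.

After op 1 (type): buf='blue' undo_depth=1 redo_depth=0
After op 2 (type): buf='bluehi' undo_depth=2 redo_depth=0
After op 3 (undo): buf='blue' undo_depth=1 redo_depth=1
After op 4 (delete): buf='(empty)' undo_depth=2 redo_depth=0
After op 5 (type): buf='foo' undo_depth=3 redo_depth=0
After op 6 (undo): buf='(empty)' undo_depth=2 redo_depth=1
After op 7 (undo): buf='blue' undo_depth=1 redo_depth=2
After op 8 (redo): buf='(empty)' undo_depth=2 redo_depth=1
After op 9 (type): buf='dog' undo_depth=3 redo_depth=0
After op 10 (undo): buf='(empty)' undo_depth=2 redo_depth=1

Answer: 2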